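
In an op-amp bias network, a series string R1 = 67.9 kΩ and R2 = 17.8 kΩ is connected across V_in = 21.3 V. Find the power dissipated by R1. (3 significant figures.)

P ≈ 4.19 mW

ΣR = 85.70 kΩ → I = 21.3/85.70 = 0.2485 mA.
P = I²R = 0.06177 × 67.9 = 4.194 mW.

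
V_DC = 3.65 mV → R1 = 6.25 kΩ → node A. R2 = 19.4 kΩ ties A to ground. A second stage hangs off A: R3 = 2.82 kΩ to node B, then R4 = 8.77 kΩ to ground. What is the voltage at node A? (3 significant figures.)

Node A sees R2 in parallel with the series input of stage 2, R3 + R4 = 11.59 kΩ.
R2 ‖ (R3+R4) = 7.255 kΩ.
V_A = 3.65 × 7.255/(6.25 + 7.255) = 1.961 mV.

V_A ≈ 1.96 mV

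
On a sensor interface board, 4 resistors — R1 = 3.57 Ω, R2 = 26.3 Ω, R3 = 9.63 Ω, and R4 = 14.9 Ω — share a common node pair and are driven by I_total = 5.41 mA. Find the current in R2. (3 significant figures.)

Total conductance ΣG = 1/3.57 + 1/26.3 + 1/9.63 + 1/14.9 = 0.4891 (units of 1/Ω).
By the current-divider rule, I = I_total · G_k/ΣG = 5.41 × 0.07774 = 0.4206 mA.

I ≈ 0.421 mA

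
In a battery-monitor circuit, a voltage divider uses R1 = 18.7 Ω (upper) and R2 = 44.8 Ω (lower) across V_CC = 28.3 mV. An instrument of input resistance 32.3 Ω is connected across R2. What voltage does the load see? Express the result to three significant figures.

V_out ≈ 14.2 mV

First combine the lower leg with the load: R2 ‖ R_L = 18.77 Ω.
Then V_out = V_CC · R2'/(R1 + R2') = 28.3 × 18.77/37.47 = 14.18 mV.
(Unloaded it would be 20.0 mV; the load pulls it down.)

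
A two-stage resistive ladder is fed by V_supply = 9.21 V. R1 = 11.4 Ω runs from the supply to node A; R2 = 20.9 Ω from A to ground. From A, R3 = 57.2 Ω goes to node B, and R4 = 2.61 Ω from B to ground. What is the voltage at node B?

Node A sees R2 in parallel with the series input of stage 2, R3 + R4 = 59.81 Ω.
Effective lower resistance at A: R2 ‖ 59.81 = 15.49 Ω.
V_A = 9.21 × 15.49/(11.4 + 15.49) = 5.305 V.
V_B = V_A × 0.04364 = 0.2315 V.

V_B ≈ 0.232 V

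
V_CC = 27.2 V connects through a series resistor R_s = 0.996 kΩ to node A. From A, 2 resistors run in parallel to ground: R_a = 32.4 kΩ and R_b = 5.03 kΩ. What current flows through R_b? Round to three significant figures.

I ≈ 4.40 mA

Equivalent of the parallel group: R_p = 4.354 kΩ.
V_A by voltage divider: V_A = 27.2 × 4.354/(0.996 + 4.354) = 22.14 V.
Branch current I = V_A/R_b = 22.14/5.03 = 4.401 mA.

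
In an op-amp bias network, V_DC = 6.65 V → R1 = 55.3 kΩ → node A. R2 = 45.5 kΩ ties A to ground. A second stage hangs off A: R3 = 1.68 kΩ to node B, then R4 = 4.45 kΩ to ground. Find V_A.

Looking into the second stage from A: R3 + R4 = 6.130 kΩ appears in parallel with R2.
R2 ‖ (R3+R4) = 5.402 kΩ.
First divider: V_A = V_DC · 5.402/(55.3 + 5.402) = 0.5918 V.

V_A ≈ 0.592 V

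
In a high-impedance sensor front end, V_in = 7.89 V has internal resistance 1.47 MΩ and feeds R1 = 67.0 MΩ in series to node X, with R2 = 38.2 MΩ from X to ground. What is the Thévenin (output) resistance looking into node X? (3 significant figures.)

R1' = 1.47 + 67.0 = 68.47 MΩ (source resistance + R1).
Zeroing V_in shorts the top of R1' to ground, so R_th = R1' ‖ R2 = 24.52 MΩ.

R_th ≈ 24.5 MΩ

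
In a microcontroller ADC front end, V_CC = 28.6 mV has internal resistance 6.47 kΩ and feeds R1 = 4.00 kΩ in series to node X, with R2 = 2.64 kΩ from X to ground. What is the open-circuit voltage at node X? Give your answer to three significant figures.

V_th ≈ 5.76 mV

R1' = 6.47 + 4.00 = 10.47 kΩ (source resistance + R1).
With X open, the divider is unloaded: V_th = 28.6 × 2.64/13.11 = 5.759 mV.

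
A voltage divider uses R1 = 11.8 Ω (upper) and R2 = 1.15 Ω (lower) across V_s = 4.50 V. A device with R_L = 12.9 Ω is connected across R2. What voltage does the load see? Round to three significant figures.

V_out ≈ 0.370 V

The load sits in parallel with R2, giving an effective lower resistance R2' = R2·R_L/(R2+R_L) = 1.056 Ω.
Voltage divider with the loaded lower leg: V_out = 4.50 × 1.056/(11.8 + 1.056) = 4.50 × 0.08213 = 0.3696 V.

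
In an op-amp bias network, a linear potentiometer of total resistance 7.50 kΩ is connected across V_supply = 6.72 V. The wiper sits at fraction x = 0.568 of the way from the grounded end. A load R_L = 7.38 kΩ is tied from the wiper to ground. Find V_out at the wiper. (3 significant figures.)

The pot divides into 3.240 kΩ above the wiper and 4.260 kΩ below.
Lower segment in parallel with the load: 4.260 ‖ 7.38 = 2.701 kΩ.
V_out = 6.72 × 2.701/(3.240 + 2.701) = 3.055 V.

V_out ≈ 3.06 V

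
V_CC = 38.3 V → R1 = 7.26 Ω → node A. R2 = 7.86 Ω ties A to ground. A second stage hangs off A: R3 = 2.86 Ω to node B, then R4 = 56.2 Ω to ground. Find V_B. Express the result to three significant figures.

V_B ≈ 17.8 V

Looking into the second stage from A: R3 + R4 = 59.06 Ω appears in parallel with R2.
R2 ‖ (R3+R4) = 6.937 Ω.
First divider: V_A = V_CC · 6.937/(7.26 + 6.937) = 18.71 V.
V_B = V_A × 0.9516 = 17.81 V.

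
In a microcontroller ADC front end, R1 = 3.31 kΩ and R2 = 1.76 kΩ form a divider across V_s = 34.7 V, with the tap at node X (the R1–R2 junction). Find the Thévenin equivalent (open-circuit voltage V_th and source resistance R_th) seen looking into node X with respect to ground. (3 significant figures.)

V_th is the unloaded tap voltage: V_s · R2/(R1+R2) = 34.7 × 0.3471 = 12.05 V.
With V_s suppressed (replaced by a short), R_th = R1 ‖ R2 = (3.310 × 1.76)/(3.310 + 1.76) = 1.149 kΩ.

V_th ≈ 12.0 V, R_th ≈ 1.15 kΩ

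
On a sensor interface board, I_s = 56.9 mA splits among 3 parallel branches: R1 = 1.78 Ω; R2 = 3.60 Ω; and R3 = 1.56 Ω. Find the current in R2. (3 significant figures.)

ΣG = 1/1.78 + 1/3.60 + 1/1.56 = 1.481.
Current divider: I(R2) = I_s · G_k/ΣG = 56.9 × (0.2778/1.481) = 56.9 × 0.1876 = 10.68 mA.

I ≈ 10.7 mA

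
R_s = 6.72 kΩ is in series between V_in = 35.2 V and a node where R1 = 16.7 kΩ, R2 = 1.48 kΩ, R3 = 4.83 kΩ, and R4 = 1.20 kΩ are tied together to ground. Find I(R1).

I ≈ 0.163 mA

Combine the parallel branches: R_p = (1/16.7 + 1/1.48 + 1/4.83 + 1/1.20)⁻¹ = 0.5631 kΩ.
V_A = 35.2 × 0.5631/7.283 = 2.721 V.
Branch current I = V_A/R1 = 2.721/16.7 = 0.1630 mA.
(Check via current divider: I_total = 4.833 mA; share G_k/ΣG = 0.03372 → same result.)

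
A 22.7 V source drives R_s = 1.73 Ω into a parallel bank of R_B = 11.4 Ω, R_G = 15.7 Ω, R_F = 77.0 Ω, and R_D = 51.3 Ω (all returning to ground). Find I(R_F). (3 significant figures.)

Combine the parallel branches: R_p = (1/11.4 + 1/15.7 + 1/77.0 + 1/51.3)⁻¹ = 5.438 Ω.
V_A = 22.7 × 5.438/7.168 = 17.22 V.
Branch current I = V_A/R_F = 17.22/77.0 = 0.2237 A.
(Equivalently: I_total = 3.167 A, then current-divider fraction G_k/ΣG = 0.07062.)

I ≈ 0.224 A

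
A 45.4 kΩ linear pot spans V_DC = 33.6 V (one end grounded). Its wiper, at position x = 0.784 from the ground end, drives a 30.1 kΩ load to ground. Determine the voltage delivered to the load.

Split the track: R_lower = x·R_p = 35.59 kΩ, R_upper = (1−x)·R_p = 9.806 kΩ.
R_L loads the lower segment: effective lower R = 16.31 kΩ.
V_out = 33.6 × 16.31/(9.806 + 16.31) = 20.98 V.

V_out ≈ 21.0 V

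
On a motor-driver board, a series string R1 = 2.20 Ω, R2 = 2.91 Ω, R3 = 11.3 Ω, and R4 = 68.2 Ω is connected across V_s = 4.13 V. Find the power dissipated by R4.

ΣR = 84.61 Ω → I = 4.13/84.61 = 0.04881 A.
V(R4) = I·R = 3.329 V; P = V·I = 3.329 × 0.04881 = 0.1625 W.

P ≈ 0.162 W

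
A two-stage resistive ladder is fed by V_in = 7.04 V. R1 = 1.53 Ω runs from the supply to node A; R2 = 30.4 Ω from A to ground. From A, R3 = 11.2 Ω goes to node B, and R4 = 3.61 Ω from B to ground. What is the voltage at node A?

V_A ≈ 6.10 V

Node A sees R2 in parallel with the series input of stage 2, R3 + R4 = 14.81 Ω.
R2 ‖ (R3+R4) = 9.959 Ω.
V_A = 7.04 × 9.959/(1.53 + 9.959) = 6.102 V.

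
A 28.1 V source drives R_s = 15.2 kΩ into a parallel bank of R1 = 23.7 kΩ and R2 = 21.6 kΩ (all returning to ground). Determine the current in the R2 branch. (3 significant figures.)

I ≈ 0.555 mA

Parallel bank: R_p = 1/(1/23.7 + 1/21.6) = 11.30 kΩ.
V_A by voltage divider: V_A = 28.1 × 11.30/(15.2 + 11.30) = 11.98 V.
Branch current I = V_A/R2 = 11.98/21.6 = 0.5548 mA.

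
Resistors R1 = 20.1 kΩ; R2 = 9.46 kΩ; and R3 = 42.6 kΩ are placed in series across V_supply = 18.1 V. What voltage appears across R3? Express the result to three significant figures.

ΣR = 20.1 + 9.46 + 42.6 = 72.16 kΩ.
V = V_supply · R/ΣR = 18.1 × 0.5904 = 10.69 V.

V ≈ 10.7 V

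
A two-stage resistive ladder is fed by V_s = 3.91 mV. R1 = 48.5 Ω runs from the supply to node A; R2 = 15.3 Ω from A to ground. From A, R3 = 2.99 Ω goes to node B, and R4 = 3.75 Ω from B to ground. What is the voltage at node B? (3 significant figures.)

Node A sees R2 in parallel with the series input of stage 2, R3 + R4 = 6.740 Ω.
R2 ‖ (R3+R4) = 4.679 Ω.
So V_A = 3.91 × 0.08798 = 0.3440 mV.
Stage 2 is unloaded, so V_B = V_A · R4/(R3+R4) = 0.3440 × 3.75/6.740 = 0.1914 mV.

V_B ≈ 0.191 mV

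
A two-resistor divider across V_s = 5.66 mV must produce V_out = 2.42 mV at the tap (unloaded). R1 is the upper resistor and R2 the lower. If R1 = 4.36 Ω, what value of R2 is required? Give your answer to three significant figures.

Required fraction k = V_out/V_s = 0.4276.
Rearranging, R2 = R1·k/(1−k) = 4.36 × 0.7469 = 3.257 Ω.

R2 ≈ 3.26 Ω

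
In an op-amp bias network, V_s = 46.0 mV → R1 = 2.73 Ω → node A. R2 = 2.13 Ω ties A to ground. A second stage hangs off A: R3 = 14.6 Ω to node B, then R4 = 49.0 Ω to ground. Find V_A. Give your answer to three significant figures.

Node A sees R2 in parallel with the series input of stage 2, R3 + R4 = 63.60 Ω.
R2 ‖ (R3+R4) = 2.061 Ω.
So V_A = 46.0 × 0.4302 = 19.79 mV.

V_A ≈ 19.8 mV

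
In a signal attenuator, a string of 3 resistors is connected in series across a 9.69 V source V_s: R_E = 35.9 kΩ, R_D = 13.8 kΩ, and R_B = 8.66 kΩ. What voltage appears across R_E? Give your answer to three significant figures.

Series total: ΣR = 35.9 + 13.8 + 8.66 = 58.36 kΩ.
By the voltage-divider rule, V = 9.69 × 35.90/58.36 = 5.961 V.

V ≈ 5.96 V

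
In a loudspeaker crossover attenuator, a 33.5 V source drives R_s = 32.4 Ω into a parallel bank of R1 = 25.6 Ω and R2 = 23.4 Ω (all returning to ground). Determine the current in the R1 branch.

I ≈ 0.358 A

Combine the parallel branches: R_p = (1/25.6 + 1/23.4)⁻¹ = 12.23 Ω.
V_A by voltage divider: V_A = 33.5 × 12.23/(32.4 + 12.23) = 9.177 V.
I(R1) = V_A / R1 = 9.177/25.6 = 0.3585 A.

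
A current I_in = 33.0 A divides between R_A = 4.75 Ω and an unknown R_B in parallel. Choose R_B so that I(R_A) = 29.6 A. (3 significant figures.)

R_B ≈ 41.4 Ω

In a two-way split, I_A/I_in = R_B/(R_A + R_B).
29.6/33.0 = R_B/(R_A + R_B) → R_B = R_A · (0.8970)/(1 − 0.8970) = 4.75 × 8.706 = 41.35 Ω.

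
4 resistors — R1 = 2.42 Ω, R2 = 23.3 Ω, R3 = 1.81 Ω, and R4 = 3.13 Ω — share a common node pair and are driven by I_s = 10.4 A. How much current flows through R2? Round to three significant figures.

I ≈ 0.336 A

ΣG = 1/2.42 + 1/23.3 + 1/1.81 + 1/3.13 = 1.328.
Current divider: I(R2) = I_s · G_k/ΣG = 10.4 × (0.04292/1.328) = 10.4 × 0.03232 = 0.3361 A.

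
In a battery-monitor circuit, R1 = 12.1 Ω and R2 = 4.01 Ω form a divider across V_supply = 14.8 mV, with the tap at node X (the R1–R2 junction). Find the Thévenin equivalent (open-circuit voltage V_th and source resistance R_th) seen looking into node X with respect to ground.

Open-circuit (no load on X): V_th = V_supply · R2/(R1 + R2) = 14.8 × 4.01/(12.10 + 4.01) = 3.684 mV.
Zeroing V_supply shorts the top of R1 to ground, so R_th = R1 ‖ R2 = 3.012 Ω.

V_th ≈ 3.68 mV, R_th ≈ 3.01 Ω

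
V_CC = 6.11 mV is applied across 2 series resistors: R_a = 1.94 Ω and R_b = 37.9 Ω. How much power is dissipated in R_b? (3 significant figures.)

ΣR = 39.84 Ω → I = 6.11/39.84 = 0.1534 mA.
V(R_b) = I·R = 5.812 mV; P = V·I = 5.812 × 0.1534 = 0.8914 µW.

P ≈ 0.891 µW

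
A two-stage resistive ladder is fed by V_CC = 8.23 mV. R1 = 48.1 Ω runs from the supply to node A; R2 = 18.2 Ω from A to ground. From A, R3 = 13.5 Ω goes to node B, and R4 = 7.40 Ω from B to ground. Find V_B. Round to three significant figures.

V_B ≈ 0.490 mV

The second stage (R3 + R4 = 20.90 Ω) loads node A in parallel with R2.
Effective lower resistance at A: R2 ‖ 20.90 = 9.728 Ω.
V_A = 8.23 × 9.728/(48.1 + 9.728) = 1.385 mV.
V_B = V_A × 0.3541 = 0.4902 mV.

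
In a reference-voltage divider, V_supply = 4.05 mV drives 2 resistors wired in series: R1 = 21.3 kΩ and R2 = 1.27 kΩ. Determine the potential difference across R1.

Series total: ΣR = 21.3 + 1.27 = 22.57 kΩ.
V = V_supply · R/ΣR = 4.05 × 0.9437 = 3.822 mV.

V ≈ 3.82 mV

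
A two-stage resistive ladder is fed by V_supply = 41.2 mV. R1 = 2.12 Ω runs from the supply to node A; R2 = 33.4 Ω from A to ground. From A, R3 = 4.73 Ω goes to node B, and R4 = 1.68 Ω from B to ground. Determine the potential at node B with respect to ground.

The second stage (R3 + R4 = 6.410 Ω) loads node A in parallel with R2.
Effective lower resistance at A: R2 ‖ 6.410 = 5.378 Ω.
First divider: V_A = V_supply · 5.378/(2.12 + 5.378) = 29.55 mV.
Then the unloaded second divider: V_B = V_A × R4/(R3+R4) = 29.55 × 0.2621 = 7.745 mV.

V_B ≈ 7.75 mV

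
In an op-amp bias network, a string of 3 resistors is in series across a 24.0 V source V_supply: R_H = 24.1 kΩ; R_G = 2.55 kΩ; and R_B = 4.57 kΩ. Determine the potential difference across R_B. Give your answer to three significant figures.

Total series resistance ΣR = 24.1 + 2.55 + 4.57 = 31.22 kΩ.
Voltage divider: V = V_supply · (4.570 / 31.22) = 24.0 × 0.1464 = 3.513 V.

V ≈ 3.51 V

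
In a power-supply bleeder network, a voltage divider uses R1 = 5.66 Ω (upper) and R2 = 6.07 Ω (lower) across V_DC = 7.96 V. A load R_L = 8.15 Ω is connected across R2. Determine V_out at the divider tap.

First combine the lower leg with the load: R2 ‖ R_L = 3.479 Ω.
Then V_out = V_DC · R2'/(R1 + R2') = 7.96 × 3.479/9.139 = 3.030 V.
(Unloaded it would be 4.12 V; the load pulls it down.)

V_out ≈ 3.03 V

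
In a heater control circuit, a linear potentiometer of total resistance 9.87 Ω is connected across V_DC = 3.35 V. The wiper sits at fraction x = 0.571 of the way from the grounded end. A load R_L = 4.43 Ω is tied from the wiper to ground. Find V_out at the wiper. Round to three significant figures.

The pot divides into 4.234 Ω above the wiper and 5.636 Ω below.
R_L loads the lower segment: effective lower R = 2.480 Ω.
Loaded-divider output: V_out = 3.35 × 0.3694 = 1.237 V.
(Unloaded: V_out = x·V_DC = 1.91 V.)

V_out ≈ 1.24 V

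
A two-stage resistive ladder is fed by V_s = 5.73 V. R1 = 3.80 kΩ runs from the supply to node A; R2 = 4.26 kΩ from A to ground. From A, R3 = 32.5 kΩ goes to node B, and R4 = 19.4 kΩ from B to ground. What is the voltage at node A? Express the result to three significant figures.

V_A ≈ 2.92 V

Looking into the second stage from A: R3 + R4 = 51.90 kΩ appears in parallel with R2.
Effective lower resistance at A: R2 ‖ 51.90 = 3.937 kΩ.
First divider: V_A = V_s · 3.937/(3.80 + 3.937) = 2.916 V.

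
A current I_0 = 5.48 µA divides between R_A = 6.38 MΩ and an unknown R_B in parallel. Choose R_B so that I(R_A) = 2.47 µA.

Two-branch current divider: I_A = I_0 · R_B/(R_A + R_B).
With f = 0.4507, R_B = R_A · f/(1−f) = 6.38 × 0.8206 = 5.235 MΩ.

R_B ≈ 5.24 MΩ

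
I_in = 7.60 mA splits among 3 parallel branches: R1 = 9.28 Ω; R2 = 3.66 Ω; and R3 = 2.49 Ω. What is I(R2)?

Conductances: ΣG = 1/9.28 + 1/3.66 + 1/2.49 = 0.7826 (1/Ω).
By the current-divider rule, I = I_in · G_k/ΣG = 7.60 × 0.3491 = 2.653 mA.

I ≈ 2.65 mA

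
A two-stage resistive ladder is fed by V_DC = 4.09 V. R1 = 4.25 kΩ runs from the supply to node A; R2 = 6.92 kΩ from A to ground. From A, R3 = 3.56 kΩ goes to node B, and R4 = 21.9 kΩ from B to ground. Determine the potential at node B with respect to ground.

The second stage (R3 + R4 = 25.46 kΩ) loads node A in parallel with R2.
Effective lower resistance at A: R2 ‖ 25.46 = 5.441 kΩ.
V_A = 4.09 × 5.441/(4.25 + 5.441) = 2.296 V.
Stage 2 is unloaded, so V_B = V_A · R4/(R3+R4) = 2.296 × 21.9/25.46 = 1.975 V.

V_B ≈ 1.98 V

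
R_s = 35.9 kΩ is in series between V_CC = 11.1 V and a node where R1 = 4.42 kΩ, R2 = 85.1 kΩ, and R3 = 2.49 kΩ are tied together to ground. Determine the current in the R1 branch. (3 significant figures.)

I ≈ 0.105 mA

Parallel bank: R_p = 1/(1/4.42 + 1/85.1 + 1/2.49) = 1.563 kΩ.
Node voltage V_A = V_CC · R_p/(R_s + R_p) = 11.1 × 0.04173 = 0.4632 V.
I(R1) = V_A / R1 = 0.4632/4.42 = 0.1048 mA.
(Check via current divider: I_total = 0.2963 mA; share G_k/ΣG = 0.3537 → same result.)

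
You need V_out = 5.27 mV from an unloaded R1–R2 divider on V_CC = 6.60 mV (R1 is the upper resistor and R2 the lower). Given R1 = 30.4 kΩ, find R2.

R2 ≈ 120 kΩ

V_out/V_CC = R2/(R1+R2) = 0.7985.
So R2 = R1 · V_out/(V_CC − V_out) = 30.4 × 5.27/(6.60 − 5.27) = 30.4 × 3.962 = 120.5 kΩ.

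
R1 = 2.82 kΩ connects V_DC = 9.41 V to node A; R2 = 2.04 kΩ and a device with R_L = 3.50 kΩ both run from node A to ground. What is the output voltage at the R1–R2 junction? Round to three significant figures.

V_out ≈ 2.95 V

The load sits in parallel with R2, giving an effective lower resistance R2' = R2·R_L/(R2+R_L) = 1.289 kΩ.
Voltage divider with the loaded lower leg: V_out = 9.41 × 1.289/(2.82 + 1.289) = 9.41 × 0.3137 = 2.952 V.
(Unloaded it would be 3.95 V; the load pulls it down.)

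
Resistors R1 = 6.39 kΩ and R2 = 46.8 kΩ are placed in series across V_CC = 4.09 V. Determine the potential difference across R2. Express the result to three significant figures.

ΣR = 6.39 + 46.8 = 53.19 kΩ.
V = V_CC · R/ΣR = 4.09 × 0.8799 = 3.599 V.

V ≈ 3.60 V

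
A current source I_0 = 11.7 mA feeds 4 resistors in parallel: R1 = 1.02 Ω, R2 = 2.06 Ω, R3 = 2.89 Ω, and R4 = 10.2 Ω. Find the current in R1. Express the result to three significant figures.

Total conductance ΣG = 1/1.02 + 1/2.06 + 1/2.89 + 1/10.2 = 1.910 (units of 1/Ω).
By the current-divider rule, I = I_0 · G_k/ΣG = 11.7 × 0.5133 = 6.006 mA.

I ≈ 6.01 mA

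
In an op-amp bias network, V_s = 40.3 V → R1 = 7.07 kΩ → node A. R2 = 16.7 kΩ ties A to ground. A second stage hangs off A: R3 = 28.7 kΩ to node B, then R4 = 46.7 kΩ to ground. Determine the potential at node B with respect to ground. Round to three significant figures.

The second stage (R3 + R4 = 75.40 kΩ) loads node A in parallel with R2.
Effective lower resistance at A: R2 ‖ 75.40 = 13.67 kΩ.
So V_A = 40.3 × 0.6591 = 26.56 V.
Stage 2 is unloaded, so V_B = V_A · R4/(R3+R4) = 26.56 × 46.7/75.40 = 16.45 V.

V_B ≈ 16.5 V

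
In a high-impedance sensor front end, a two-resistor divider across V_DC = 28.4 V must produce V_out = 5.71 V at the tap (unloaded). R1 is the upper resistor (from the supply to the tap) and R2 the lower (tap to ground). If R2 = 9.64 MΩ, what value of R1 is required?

R1 ≈ 38.3 MΩ

The divider ratio is R2/(R1+R2) = 5.71/28.4 = 0.2011.
Rearranging, R1 = R2·(1−k)/k = 9.64 × 3.974 = 38.31 MΩ.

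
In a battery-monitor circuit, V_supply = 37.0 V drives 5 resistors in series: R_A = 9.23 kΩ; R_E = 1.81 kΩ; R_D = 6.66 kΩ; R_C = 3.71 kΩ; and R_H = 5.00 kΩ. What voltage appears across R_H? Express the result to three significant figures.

ΣR = 9.23 + 1.81 + 6.66 + 3.71 + 5.00 = 26.41 kΩ.
By the voltage-divider rule, V = 37.0 × 5.000/26.41 = 7.005 V.

V ≈ 7.00 V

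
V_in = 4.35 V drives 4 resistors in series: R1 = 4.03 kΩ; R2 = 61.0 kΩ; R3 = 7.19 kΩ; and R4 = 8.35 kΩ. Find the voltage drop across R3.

V ≈ 0.388 V

Total series resistance ΣR = 4.03 + 61.0 + 7.19 + 8.35 = 80.57 kΩ.
V = V_in · R/ΣR = 4.35 × 0.08924 = 0.3882 V.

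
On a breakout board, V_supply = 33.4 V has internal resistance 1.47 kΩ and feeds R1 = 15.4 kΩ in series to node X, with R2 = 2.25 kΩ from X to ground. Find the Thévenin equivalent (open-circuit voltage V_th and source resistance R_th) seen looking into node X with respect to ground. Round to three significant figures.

R1' = 1.47 + 15.4 = 16.87 kΩ (source resistance + R1).
With X open, the divider is unloaded: V_th = 33.4 × 2.25/19.12 = 3.930 V.
Zeroing V_supply shorts the top of R1' to ground, so R_th = R1' ‖ R2 = 1.985 kΩ.

V_th ≈ 3.93 V, R_th ≈ 1.99 kΩ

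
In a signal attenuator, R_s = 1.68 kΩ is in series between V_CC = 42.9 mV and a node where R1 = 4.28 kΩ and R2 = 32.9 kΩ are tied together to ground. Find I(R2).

I ≈ 0.903 µA

Parallel bank: R_p = 1/(1/4.28 + 1/32.9) = 3.787 kΩ.
Node voltage V_A = V_CC · R_p/(R_s + R_p) = 42.9 × 0.6927 = 29.72 mV.
I(R2) = V_A / R2 = 29.72/32.9 = 0.9033 µA.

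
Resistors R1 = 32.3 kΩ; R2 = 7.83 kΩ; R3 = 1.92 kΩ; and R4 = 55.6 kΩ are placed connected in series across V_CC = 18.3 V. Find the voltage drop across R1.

V ≈ 6.05 V

Total series resistance ΣR = 32.3 + 7.83 + 1.92 + 55.6 = 97.65 kΩ.
Voltage divider: V = V_CC · (32.30 / 97.65) = 18.3 × 0.3308 = 6.053 V.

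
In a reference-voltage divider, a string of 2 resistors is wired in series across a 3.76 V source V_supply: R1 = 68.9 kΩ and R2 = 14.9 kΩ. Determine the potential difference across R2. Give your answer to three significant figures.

ΣR = 68.9 + 14.9 = 83.80 kΩ.
Voltage divider: V = V_supply · (14.90 / 83.80) = 3.76 × 0.1778 = 0.6685 V.

V ≈ 0.669 V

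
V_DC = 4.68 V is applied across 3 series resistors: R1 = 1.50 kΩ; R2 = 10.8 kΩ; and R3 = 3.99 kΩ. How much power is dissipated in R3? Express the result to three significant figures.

P ≈ 0.329 mW

Series current I = V_DC/ΣR = 4.68/16.29 = 0.2873 mA.
P(R3) = I²·R3 = (0.2873)² × 3.99 = 0.3293 mW.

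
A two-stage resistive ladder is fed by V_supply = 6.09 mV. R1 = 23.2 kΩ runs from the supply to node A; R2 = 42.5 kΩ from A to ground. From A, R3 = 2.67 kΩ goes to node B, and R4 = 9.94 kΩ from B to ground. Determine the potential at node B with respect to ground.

V_B ≈ 1.42 mV

Node A sees R2 in parallel with the series input of stage 2, R3 + R4 = 12.61 kΩ.
Effective lower resistance at A: R2 ‖ 12.61 = 9.725 kΩ.
V_A = 6.09 × 9.725/(23.2 + 9.725) = 1.799 mV.
Then the unloaded second divider: V_B = V_A × R4/(R3+R4) = 1.799 × 0.7883 = 1.418 mV.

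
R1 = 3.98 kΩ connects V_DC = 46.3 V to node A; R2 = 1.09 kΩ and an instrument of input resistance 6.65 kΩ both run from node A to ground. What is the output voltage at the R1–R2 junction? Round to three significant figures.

V_out ≈ 8.82 V

R2 ‖ R_L = (1.09 × 6.65)/(1.09 + 6.65) = 0.9365 kΩ.
Voltage divider with the loaded lower leg: V_out = 46.3 × 0.9365/(3.98 + 0.9365) = 46.3 × 0.1905 = 8.819 V.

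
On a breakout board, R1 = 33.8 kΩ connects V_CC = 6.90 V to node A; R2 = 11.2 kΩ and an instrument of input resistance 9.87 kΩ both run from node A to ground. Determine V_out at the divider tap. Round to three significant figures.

First combine the lower leg with the load: R2 ‖ R_L = 5.247 kΩ.
Then V_out = V_CC · R2'/(R1 + R2') = 6.90 × 5.247/39.05 = 0.9271 V.
(Unloaded it would be 1.72 V; the load pulls it down.)

V_out ≈ 0.927 V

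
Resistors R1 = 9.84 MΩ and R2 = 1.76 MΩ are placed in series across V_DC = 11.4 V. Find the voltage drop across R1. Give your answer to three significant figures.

Series total: ΣR = 9.84 + 1.76 = 11.60 MΩ.
Voltage divider: V = V_DC · (9.840 / 11.60) = 11.4 × 0.8483 = 9.670 V.

V ≈ 9.67 V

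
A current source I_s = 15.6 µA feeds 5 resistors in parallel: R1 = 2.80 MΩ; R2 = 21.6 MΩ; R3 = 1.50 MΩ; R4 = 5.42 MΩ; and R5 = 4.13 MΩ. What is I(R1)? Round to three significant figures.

I ≈ 3.72 µA

Conductances: ΣG = 1/2.80 + 1/21.6 + 1/1.50 + 1/5.42 + 1/4.13 = 1.497 (1/MΩ).
By the current-divider rule, I = I_s · G_k/ΣG = 15.6 × 0.2386 = 3.722 µA.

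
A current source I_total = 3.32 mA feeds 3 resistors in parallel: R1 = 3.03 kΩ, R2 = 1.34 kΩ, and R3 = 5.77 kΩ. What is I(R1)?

I ≈ 0.877 mA

Conductances: ΣG = 1/3.03 + 1/1.34 + 1/5.77 = 1.250 (1/kΩ).
By the current-divider rule, I = I_total · G_k/ΣG = 3.32 × 0.2641 = 0.8768 mA.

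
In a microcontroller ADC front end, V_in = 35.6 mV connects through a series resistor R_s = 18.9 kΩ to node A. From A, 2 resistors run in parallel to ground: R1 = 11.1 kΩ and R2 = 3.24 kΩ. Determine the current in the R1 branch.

Parallel bank: R_p = 1/(1/11.1 + 1/3.24) = 2.508 kΩ.
V_A = 35.6 × 2.508/21.41 = 4.171 mV.
Branch current I = V_A/R1 = 4.171/11.1 = 0.3757 µA.

I ≈ 0.376 µA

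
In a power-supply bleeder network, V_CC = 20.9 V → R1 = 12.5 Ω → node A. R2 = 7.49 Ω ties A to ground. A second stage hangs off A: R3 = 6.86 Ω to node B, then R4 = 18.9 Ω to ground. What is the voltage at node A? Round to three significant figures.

V_A ≈ 6.63 V

The second stage (R3 + R4 = 25.76 Ω) loads node A in parallel with R2.
R2 ‖ (R3+R4) = 5.803 Ω.
V_A = 20.9 × 5.803/(12.5 + 5.803) = 6.626 V.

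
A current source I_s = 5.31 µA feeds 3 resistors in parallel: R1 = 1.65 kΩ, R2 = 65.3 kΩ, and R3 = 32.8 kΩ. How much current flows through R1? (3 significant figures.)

ΣG = 1/1.65 + 1/65.3 + 1/32.8 = 0.6519.
Current divider: I(R1) = I_s · G_k/ΣG = 5.31 × (0.6061/0.6519) = 5.31 × 0.9297 = 4.937 µA.

I ≈ 4.94 µA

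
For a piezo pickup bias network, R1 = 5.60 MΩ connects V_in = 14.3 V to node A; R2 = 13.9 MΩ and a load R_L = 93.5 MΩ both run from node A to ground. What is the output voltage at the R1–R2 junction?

The load sits in parallel with R2, giving an effective lower resistance R2' = R2·R_L/(R2+R_L) = 12.10 MΩ.
Then V_out = V_in · R2'/(R1 + R2') = 14.3 × 12.10/17.70 = 9.776 V.

V_out ≈ 9.78 V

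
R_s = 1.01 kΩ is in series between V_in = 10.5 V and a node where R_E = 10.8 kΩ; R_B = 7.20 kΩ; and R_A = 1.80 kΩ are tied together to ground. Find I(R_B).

Equivalent of the parallel group: R_p = 1.271 kΩ.
Node voltage V_A = V_in · R_p/(R_s + R_p) = 10.5 × 0.5571 = 5.850 V.
Branch current I = V_A/R_B = 5.850/7.20 = 0.8125 mA.

I ≈ 0.812 mA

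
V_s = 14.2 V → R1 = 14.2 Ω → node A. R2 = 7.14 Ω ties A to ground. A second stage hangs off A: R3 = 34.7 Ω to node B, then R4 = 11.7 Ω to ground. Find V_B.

V_B ≈ 1.09 V

Looking into the second stage from A: R3 + R4 = 46.40 Ω appears in parallel with R2.
R2 ‖ (R3+R4) = 6.188 Ω.
So V_A = 14.2 × 0.3035 = 4.310 V.
Then the unloaded second divider: V_B = V_A × R4/(R3+R4) = 4.310 × 0.2522 = 1.087 V.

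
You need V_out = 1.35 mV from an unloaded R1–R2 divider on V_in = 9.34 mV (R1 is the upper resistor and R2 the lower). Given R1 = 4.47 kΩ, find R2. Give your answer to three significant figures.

V_out/V_in = R2/(R1+R2) = 0.1445.
So R2 = R1 · V_out/(V_in − V_out) = 4.47 × 1.35/(9.34 − 1.35) = 4.47 × 0.1690 = 0.7553 kΩ.

R2 ≈ 0.755 kΩ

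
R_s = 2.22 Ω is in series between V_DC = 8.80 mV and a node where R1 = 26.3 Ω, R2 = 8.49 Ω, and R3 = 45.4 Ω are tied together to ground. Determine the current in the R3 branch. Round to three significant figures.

I ≈ 0.139 mA

Equivalent of the parallel group: R_p = 5.623 Ω.
Node voltage V_A = V_DC · R_p/(R_s + R_p) = 8.80 × 0.7170 = 6.309 mV.
I(R3) = V_A / R3 = 6.309/45.4 = 0.1390 mA.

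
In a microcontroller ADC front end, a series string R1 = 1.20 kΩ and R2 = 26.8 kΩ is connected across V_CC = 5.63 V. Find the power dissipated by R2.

P ≈ 1.08 mW

Series current I = V_CC/ΣR = 5.63/28.00 = 0.2011 mA.
P = I²R = 0.04043 × 26.8 = 1.084 mW.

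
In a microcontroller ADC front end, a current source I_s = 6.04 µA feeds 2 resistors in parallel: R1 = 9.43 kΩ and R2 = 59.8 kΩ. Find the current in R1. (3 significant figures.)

I ≈ 5.22 µA

For two parallel branches, I_k = I_s · (other R)/(sum of R).
So I = 6.04 × 59.8/69.23 = 5.217 µA.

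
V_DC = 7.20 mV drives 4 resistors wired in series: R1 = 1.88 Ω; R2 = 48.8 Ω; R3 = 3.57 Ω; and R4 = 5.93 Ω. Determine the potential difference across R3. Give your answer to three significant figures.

V ≈ 0.427 mV

ΣR = 1.88 + 48.8 + 3.57 + 5.93 = 60.18 Ω.
By the voltage-divider rule, V = 7.20 × 3.570/60.18 = 0.4271 mV.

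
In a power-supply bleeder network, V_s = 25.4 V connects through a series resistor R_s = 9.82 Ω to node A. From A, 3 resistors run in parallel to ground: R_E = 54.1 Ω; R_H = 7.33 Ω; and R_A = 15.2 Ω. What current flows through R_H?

Combine the parallel branches: R_p = (1/54.1 + 1/7.33 + 1/15.2)⁻¹ = 4.531 Ω.
Node voltage V_A = V_s · R_p/(R_s + R_p) = 25.4 × 0.3157 = 8.020 V.
I(R_H) = V_A / R_H = 8.020/7.33 = 1.094 A.

I ≈ 1.09 A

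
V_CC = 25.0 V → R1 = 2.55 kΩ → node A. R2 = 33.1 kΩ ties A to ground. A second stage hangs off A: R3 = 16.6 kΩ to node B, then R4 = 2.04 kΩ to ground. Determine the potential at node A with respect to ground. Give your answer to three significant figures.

V_A ≈ 20.6 V

The second stage (R3 + R4 = 18.64 kΩ) loads node A in parallel with R2.
Effective lower resistance at A: R2 ‖ 18.64 = 11.92 kΩ.
So V_A = 25.0 × 0.8238 = 20.60 V.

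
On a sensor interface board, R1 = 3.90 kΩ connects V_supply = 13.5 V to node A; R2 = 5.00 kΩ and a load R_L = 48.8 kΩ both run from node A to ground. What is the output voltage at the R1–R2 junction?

The load sits in parallel with R2, giving an effective lower resistance R2' = R2·R_L/(R2+R_L) = 4.535 kΩ.
Then V_out = V_supply · R2'/(R1 + R2') = 13.5 × 4.535/8.435 = 7.258 V.

V_out ≈ 7.26 V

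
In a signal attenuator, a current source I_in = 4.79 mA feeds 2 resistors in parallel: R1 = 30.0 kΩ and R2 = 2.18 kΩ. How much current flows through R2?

Two-branch current divider: I_k = I_in · R_other/(R_1 + R_2).
I(R2) = 4.79 × 30.0/(30.0 + 2.18) = 4.79 × 0.9323 = 4.466 mA.

I ≈ 4.47 mA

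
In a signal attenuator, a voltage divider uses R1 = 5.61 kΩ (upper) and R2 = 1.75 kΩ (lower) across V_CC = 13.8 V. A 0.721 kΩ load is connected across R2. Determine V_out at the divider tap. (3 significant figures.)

V_out ≈ 1.15 V

The load sits in parallel with R2, giving an effective lower resistance R2' = R2·R_L/(R2+R_L) = 0.5106 kΩ.
Voltage divider with the loaded lower leg: V_out = 13.8 × 0.5106/(5.61 + 0.5106) = 13.8 × 0.08343 = 1.151 V.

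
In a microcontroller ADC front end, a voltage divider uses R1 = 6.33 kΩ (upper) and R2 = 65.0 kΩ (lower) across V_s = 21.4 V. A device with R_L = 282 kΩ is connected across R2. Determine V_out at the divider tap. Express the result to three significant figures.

The load sits in parallel with R2, giving an effective lower resistance R2' = R2·R_L/(R2+R_L) = 52.82 kΩ.
Voltage divider with the loaded lower leg: V_out = 21.4 × 52.82/(6.33 + 52.82) = 21.4 × 0.8930 = 19.11 V.
(Unloaded it would be 19.5 V; the load pulls it down.)

V_out ≈ 19.1 V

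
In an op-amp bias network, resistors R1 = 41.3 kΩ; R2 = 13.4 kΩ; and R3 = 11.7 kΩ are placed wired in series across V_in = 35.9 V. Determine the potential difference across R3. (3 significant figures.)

V ≈ 6.33 V

ΣR = 41.3 + 13.4 + 11.7 = 66.40 kΩ.
V = V_in · R/ΣR = 35.9 × 0.1762 = 6.326 V.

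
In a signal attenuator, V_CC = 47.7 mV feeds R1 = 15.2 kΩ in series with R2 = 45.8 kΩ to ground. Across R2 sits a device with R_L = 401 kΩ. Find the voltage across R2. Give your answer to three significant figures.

First combine the lower leg with the load: R2 ‖ R_L = 41.11 kΩ.
Then V_out = V_CC · R2'/(R1 + R2') = 47.7 × 41.11/56.31 = 34.82 mV.
(Unloaded it would be 35.8 mV; the load pulls it down.)

V_out ≈ 34.8 mV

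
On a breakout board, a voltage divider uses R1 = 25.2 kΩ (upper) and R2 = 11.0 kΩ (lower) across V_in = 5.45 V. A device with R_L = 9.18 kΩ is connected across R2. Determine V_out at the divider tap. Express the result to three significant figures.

R2 ‖ R_L = (11.0 × 9.18)/(11.0 + 9.18) = 5.004 kΩ.
Now apply the divider: V_out = 5.45 × 0.1657 = 0.9029 V.
(Unloaded it would be 1.66 V; the load pulls it down.)

V_out ≈ 0.903 V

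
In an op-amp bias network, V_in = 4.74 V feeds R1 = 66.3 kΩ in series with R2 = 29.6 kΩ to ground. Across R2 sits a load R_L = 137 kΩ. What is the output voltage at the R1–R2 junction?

V_out ≈ 1.27 V

R2 ‖ R_L = (29.6 × 137)/(29.6 + 137) = 24.34 kΩ.
Voltage divider with the loaded lower leg: V_out = 4.74 × 24.34/(66.3 + 24.34) = 4.74 × 0.2685 = 1.273 V.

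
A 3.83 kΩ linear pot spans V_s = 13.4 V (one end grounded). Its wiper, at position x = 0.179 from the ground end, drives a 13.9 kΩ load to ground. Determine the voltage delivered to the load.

Split the track: R_lower = x·R_p = 0.6856 kΩ, R_upper = (1−x)·R_p = 3.144 kΩ.
R_L loads the lower segment: effective lower R = 0.6533 kΩ.
Then V_out = V_s · 0.6533/(3.144 + 0.6533) = 2.305 V.

V_out ≈ 2.31 V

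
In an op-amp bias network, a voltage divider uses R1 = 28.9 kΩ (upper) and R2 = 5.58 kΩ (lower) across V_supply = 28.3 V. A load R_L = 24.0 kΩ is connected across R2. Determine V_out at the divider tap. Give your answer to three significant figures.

R2 ‖ R_L = (5.58 × 24.0)/(5.58 + 24.0) = 4.527 kΩ.
Then V_out = V_supply · R2'/(R1 + R2') = 28.3 × 4.527/33.43 = 3.833 V.

V_out ≈ 3.83 V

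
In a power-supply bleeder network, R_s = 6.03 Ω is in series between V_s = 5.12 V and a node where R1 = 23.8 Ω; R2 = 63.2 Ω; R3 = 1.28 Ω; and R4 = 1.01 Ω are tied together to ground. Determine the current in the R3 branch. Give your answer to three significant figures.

I ≈ 0.333 A

Equivalent of the parallel group: R_p = 0.5467 Ω.
Node voltage V_A = V_s · R_p/(R_s + R_p) = 5.12 × 0.08313 = 0.4256 V.
Branch current I = V_A/R3 = 0.4256/1.28 = 0.3325 A.
(Check via current divider: I_total = 0.7785 A; share G_k/ΣG = 0.4271 → same result.)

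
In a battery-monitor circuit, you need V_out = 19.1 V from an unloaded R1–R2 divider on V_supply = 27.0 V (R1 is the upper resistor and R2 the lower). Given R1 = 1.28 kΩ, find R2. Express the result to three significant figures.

Required fraction k = V_out/V_supply = 0.7074.
R2 = R1 · 0.7074/(1 − 0.7074) = 3.095 kΩ.

R2 ≈ 3.09 kΩ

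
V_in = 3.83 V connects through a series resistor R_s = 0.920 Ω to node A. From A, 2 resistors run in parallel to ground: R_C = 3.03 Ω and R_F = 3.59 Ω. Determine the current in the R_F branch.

I ≈ 0.684 A

Equivalent of the parallel group: R_p = 1.643 Ω.
V_A by voltage divider: V_A = 3.83 × 1.643/(0.920 + 1.643) = 2.455 V.
Branch current I = V_A/R_F = 2.455/3.59 = 0.6839 A.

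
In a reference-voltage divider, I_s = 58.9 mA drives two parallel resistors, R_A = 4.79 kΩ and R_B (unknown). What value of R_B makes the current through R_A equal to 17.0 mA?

Two-branch current divider: I_A = I_s · R_B/(R_A + R_B).
With f = 0.2886, R_B = R_A · f/(1−f) = 4.79 × 0.4057 = 1.943 kΩ.

R_B ≈ 1.94 kΩ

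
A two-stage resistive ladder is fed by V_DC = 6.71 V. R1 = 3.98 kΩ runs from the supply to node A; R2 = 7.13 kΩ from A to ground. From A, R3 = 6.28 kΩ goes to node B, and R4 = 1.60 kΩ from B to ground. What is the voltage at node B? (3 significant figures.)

Looking into the second stage from A: R3 + R4 = 7.880 kΩ appears in parallel with R2.
Effective lower resistance at A: R2 ‖ 7.880 = 3.743 kΩ.
V_A = 6.71 × 3.743/(3.98 + 3.743) = 3.252 V.
V_B = V_A × 0.2030 = 0.6603 V.

V_B ≈ 0.660 V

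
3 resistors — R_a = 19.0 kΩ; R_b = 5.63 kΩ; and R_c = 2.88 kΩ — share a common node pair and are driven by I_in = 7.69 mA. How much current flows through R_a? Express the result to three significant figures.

I ≈ 0.701 mA

Total conductance ΣG = 1/19.0 + 1/5.63 + 1/2.88 = 0.5775 (units of 1/kΩ).
By the current-divider rule, I = I_in · G_k/ΣG = 7.69 × 0.09114 = 0.7009 mA.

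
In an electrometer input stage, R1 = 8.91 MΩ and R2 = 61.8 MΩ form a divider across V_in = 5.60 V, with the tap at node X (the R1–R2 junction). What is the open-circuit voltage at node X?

V_th ≈ 4.89 V

Open-circuit (no load on X): V_th = V_in · R2/(R1 + R2) = 5.60 × 61.8/(8.910 + 61.8) = 4.894 V.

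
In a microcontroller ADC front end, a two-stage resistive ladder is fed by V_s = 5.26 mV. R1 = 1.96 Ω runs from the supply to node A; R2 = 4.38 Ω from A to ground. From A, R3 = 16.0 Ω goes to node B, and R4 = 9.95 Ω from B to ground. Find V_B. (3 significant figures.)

The second stage (R3 + R4 = 25.95 Ω) loads node A in parallel with R2.
Effective lower resistance at A: R2 ‖ 25.95 = 3.747 Ω.
First divider: V_A = V_s · 3.747/(1.96 + 3.747) = 3.454 mV.
V_B = V_A × 0.3834 = 1.324 mV.

V_B ≈ 1.32 mV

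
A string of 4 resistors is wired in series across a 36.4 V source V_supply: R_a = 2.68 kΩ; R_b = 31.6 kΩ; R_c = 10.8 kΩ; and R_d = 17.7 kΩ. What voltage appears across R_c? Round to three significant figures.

V ≈ 6.26 V

Series total: ΣR = 2.68 + 31.6 + 10.8 + 17.7 = 62.78 kΩ.
By the voltage-divider rule, V = 36.4 × 10.80/62.78 = 6.262 V.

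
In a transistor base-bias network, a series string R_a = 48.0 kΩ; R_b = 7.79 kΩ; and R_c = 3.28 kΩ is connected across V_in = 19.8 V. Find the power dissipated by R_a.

P ≈ 5.39 mW

The common current is I = 19.8/59.07 = 0.3352 mA.
P(R_a) = I²·R_a = (0.3352)² × 48.0 = 5.393 mW.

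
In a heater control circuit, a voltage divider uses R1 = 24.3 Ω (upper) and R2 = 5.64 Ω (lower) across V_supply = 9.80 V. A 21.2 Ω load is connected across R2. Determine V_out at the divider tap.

First combine the lower leg with the load: R2 ‖ R_L = 4.455 Ω.
Now apply the divider: V_out = 9.80 × 0.1549 = 1.518 V.
(Unloaded it would be 1.85 V; the load pulls it down.)

V_out ≈ 1.52 V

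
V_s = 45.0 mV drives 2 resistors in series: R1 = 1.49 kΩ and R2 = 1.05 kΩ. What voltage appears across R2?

V ≈ 18.6 mV

Series total: ΣR = 1.49 + 1.05 = 2.540 kΩ.
By the voltage-divider rule, V = 45.0 × 1.050/2.540 = 18.60 mV.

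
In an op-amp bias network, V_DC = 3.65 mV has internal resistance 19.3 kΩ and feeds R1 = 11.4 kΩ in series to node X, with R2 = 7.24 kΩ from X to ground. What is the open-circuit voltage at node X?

V_th ≈ 0.697 mV

R1' = 19.3 + 11.4 = 30.70 kΩ (source resistance + R1).
With X open, the divider is unloaded: V_th = 3.65 × 7.24/37.94 = 0.6965 mV.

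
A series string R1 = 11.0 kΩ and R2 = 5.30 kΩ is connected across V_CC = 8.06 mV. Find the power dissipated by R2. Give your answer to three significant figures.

Series current I = V_CC/ΣR = 8.06/16.30 = 0.4945 µA.
P = I²R = 0.2445 × 5.30 = 1.296 nW.

P ≈ 1.30 nW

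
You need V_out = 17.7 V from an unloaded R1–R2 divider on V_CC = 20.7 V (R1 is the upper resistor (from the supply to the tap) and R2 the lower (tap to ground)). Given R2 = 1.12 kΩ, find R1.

The divider ratio is R2/(R1+R2) = 17.7/20.7 = 0.8551.
Rearranging, R1 = R2·(1−k)/k = 1.12 × 0.1695 = 0.1898 kΩ.

R1 ≈ 0.190 kΩ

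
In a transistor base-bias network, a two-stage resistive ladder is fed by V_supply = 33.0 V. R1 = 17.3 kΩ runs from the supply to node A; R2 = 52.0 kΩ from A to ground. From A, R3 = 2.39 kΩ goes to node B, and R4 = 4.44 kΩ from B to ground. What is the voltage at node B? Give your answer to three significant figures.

V_B ≈ 5.55 V

The second stage (R3 + R4 = 6.830 kΩ) loads node A in parallel with R2.
R2 ‖ (R3+R4) = 6.037 kΩ.
V_A = 33.0 × 6.037/(17.3 + 6.037) = 8.537 V.
Stage 2 is unloaded, so V_B = V_A · R4/(R3+R4) = 8.537 × 4.44/6.830 = 5.550 V.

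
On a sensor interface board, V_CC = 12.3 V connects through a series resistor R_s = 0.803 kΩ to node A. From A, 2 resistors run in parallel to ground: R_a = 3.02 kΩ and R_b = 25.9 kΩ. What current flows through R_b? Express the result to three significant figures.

I ≈ 0.366 mA

Equivalent of the parallel group: R_p = 2.705 kΩ.
V_A = 12.3 × 2.705/3.508 = 9.484 V.
Branch current I = V_A/R_b = 9.484/25.9 = 0.3662 mA.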